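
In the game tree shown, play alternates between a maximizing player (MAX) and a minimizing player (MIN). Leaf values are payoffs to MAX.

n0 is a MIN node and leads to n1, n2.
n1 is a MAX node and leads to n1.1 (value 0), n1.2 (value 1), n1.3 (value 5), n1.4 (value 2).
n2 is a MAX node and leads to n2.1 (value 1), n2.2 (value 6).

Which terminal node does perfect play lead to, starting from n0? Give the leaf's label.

n1.3

n1 (MAX): max(0, 1, 5, 2) = 5
n2 (MAX): max(1, 6) = 6
n0 (MIN): min(5, 6) = 5
At n0, MIN picks n1 (lowest: 5).
At n1, MAX picks n1.3 (highest: 5).
Terminal value 5.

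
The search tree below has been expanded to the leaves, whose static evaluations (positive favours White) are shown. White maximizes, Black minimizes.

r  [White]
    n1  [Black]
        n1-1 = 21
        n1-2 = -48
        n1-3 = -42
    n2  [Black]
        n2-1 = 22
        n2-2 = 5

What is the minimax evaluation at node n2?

5

n2 (Black): min(22, 5) = 5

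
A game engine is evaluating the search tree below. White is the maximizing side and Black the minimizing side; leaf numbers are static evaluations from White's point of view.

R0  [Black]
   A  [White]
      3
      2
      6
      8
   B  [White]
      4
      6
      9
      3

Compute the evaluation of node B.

B (White): max(4, 6, 9, 3) = 9

9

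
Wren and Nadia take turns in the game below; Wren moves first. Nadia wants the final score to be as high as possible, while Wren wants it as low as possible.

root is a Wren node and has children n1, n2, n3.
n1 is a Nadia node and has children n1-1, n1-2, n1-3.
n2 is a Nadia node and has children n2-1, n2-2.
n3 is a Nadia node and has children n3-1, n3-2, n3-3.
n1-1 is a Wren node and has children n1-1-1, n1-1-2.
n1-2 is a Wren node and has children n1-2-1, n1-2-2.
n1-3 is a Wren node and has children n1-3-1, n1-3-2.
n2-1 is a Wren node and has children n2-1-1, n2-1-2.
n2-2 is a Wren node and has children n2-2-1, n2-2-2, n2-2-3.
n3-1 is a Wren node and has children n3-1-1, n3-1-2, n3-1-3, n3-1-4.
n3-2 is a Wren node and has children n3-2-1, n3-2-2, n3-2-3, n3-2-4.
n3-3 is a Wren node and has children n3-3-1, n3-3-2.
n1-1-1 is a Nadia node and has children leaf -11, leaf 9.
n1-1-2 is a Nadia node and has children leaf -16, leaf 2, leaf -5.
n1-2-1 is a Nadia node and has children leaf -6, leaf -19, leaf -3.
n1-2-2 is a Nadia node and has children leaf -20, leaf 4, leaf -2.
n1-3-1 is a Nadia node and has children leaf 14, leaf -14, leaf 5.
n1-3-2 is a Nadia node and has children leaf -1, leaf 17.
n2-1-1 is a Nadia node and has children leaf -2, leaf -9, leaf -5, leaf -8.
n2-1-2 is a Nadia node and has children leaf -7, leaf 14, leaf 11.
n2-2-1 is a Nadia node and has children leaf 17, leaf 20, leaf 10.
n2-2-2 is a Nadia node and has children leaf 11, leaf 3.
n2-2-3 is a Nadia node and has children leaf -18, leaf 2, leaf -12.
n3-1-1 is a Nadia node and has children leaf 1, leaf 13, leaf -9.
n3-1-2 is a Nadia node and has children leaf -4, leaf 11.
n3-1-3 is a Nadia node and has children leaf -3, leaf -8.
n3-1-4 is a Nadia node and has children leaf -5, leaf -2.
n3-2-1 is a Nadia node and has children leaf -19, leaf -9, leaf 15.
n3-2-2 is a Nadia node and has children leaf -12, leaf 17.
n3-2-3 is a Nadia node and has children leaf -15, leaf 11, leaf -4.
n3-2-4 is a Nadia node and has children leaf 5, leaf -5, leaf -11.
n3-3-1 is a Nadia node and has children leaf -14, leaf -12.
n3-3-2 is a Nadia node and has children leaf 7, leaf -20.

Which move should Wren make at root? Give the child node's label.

n1-1-1 (Nadia): max(-11, 9) = 9
n1-1-2 (Nadia): max(-16, 2, -5) = 2
n1-1 (Wren): min(9, 2) = 2
n1-2-1 (Nadia): max(-6, -19, -3) = -3
n1-2-2 (Nadia): max(-20, 4, -2) = 4
n1-2 (Wren): min(-3, 4) = -3
n1-3-1 (Nadia): max(14, -14, 5) = 14
n1-3-2 (Nadia): max(-1, 17) = 17
n1-3 (Wren): min(14, 17) = 14
n1 (Nadia): max(2, -3, 14) = 14
n2-1-1 (Nadia): max(-2, -9, -5, -8) = -2
n2-1-2 (Nadia): max(-7, 14, 11) = 14
n2-1 (Wren): min(-2, 14) = -2
n2-2-1 (Nadia): max(17, 20, 10) = 20
n2-2-2 (Nadia): max(11, 3) = 11
n2-2-3 (Nadia): max(-18, 2, -12) = 2
n2-2 (Wren): min(20, 11, 2) = 2
n2 (Nadia): max(-2, 2) = 2
n3-1-1 (Nadia): max(1, 13, -9) = 13
n3-1-2 (Nadia): max(-4, 11) = 11
n3-1-3 (Nadia): max(-3, -8) = -3
n3-1-4 (Nadia): max(-5, -2) = -2
n3-1 (Wren): min(13, 11, -3, -2) = -3
n3-2-1 (Nadia): max(-19, -9, 15) = 15
n3-2-2 (Nadia): max(-12, 17) = 17
n3-2-3 (Nadia): max(-15, 11, -4) = 11
n3-2-4 (Nadia): max(5, -5, -11) = 5
n3-2 (Wren): min(15, 17, 11, 5) = 5
n3-3-1 (Nadia): max(-14, -12) = -12
n3-3-2 (Nadia): max(7, -20) = 7
n3-3 (Wren): min(-12, 7) = -12
n3 (Nadia): max(-3, 5, -12) = 5
root (Wren): min(14, 2, 5) = 2
Wren at root wants the lowest of {n1=14, n2=2, n3=5}, so chooses n2.

n2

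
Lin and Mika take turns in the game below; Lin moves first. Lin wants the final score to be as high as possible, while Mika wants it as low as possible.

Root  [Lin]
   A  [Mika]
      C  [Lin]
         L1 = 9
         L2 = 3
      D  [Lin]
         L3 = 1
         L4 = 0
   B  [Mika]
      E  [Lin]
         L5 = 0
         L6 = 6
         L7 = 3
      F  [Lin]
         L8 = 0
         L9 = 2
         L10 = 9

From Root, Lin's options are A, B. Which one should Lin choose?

C (Lin): max(9, 3) = 9
D (Lin): max(1, 0) = 1
A (Mika): min(9, 1) = 1
E (Lin): max(0, 6, 3) = 6
F (Lin): max(0, 2, 9) = 9
B (Mika): min(6, 9) = 6
Root (Lin): max(1, 6) = 6
Lin at Root wants the highest of {A=1, B=6}, so chooses B.

B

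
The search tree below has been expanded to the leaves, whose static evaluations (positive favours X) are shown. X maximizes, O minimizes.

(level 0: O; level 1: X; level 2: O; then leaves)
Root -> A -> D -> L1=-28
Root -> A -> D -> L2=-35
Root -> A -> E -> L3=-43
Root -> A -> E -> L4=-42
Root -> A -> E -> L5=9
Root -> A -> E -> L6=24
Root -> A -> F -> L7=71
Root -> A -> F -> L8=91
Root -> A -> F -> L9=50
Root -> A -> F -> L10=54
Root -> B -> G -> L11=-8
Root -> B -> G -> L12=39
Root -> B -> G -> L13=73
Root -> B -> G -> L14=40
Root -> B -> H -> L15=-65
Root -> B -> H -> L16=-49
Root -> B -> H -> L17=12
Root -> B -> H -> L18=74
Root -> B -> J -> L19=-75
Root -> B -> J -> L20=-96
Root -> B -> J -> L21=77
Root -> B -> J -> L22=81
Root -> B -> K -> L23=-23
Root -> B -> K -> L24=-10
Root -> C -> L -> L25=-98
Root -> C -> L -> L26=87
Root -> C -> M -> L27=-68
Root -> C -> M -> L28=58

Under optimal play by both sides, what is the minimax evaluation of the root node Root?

D (O): min(-28, -35) = -35
E (O): min(-43, -42, 9, 24) = -43
F (O): min(71, 91, 50, 54) = 50
A (X): max(-35, -43, 50) = 50
G (O): min(-8, 39, 73, 40) = -8
H (O): min(-65, -49, 12, 74) = -65
J (O): min(-75, -96, 77, 81) = -96
K (O): min(-23, -10) = -23
B (X): max(-8, -65, -96, -23) = -8
L (O): min(-98, 87) = -98
M (O): min(-68, 58) = -68
C (X): max(-98, -68) = -68
Root (O): min(50, -8, -68) = -68

-68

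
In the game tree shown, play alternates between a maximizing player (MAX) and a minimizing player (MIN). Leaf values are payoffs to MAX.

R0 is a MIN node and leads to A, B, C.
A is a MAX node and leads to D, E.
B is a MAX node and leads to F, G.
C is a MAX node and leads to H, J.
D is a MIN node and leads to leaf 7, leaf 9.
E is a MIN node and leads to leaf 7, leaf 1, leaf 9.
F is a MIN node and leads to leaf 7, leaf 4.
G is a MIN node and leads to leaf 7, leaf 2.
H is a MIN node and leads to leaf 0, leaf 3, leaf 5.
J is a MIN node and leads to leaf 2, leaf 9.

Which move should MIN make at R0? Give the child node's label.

C

D (MIN): min(7, 9) = 7
E (MIN): min(7, 1, 9) = 1
A (MAX): max(7, 1) = 7
F (MIN): min(7, 4) = 4
G (MIN): min(7, 2) = 2
B (MAX): max(4, 2) = 4
H (MIN): min(0, 3, 5) = 0
J (MIN): min(2, 9) = 2
C (MAX): max(0, 2) = 2
R0 (MIN): min(7, 4, 2) = 2
MIN at R0 wants the lowest of {A=7, B=4, C=2}, so chooses C.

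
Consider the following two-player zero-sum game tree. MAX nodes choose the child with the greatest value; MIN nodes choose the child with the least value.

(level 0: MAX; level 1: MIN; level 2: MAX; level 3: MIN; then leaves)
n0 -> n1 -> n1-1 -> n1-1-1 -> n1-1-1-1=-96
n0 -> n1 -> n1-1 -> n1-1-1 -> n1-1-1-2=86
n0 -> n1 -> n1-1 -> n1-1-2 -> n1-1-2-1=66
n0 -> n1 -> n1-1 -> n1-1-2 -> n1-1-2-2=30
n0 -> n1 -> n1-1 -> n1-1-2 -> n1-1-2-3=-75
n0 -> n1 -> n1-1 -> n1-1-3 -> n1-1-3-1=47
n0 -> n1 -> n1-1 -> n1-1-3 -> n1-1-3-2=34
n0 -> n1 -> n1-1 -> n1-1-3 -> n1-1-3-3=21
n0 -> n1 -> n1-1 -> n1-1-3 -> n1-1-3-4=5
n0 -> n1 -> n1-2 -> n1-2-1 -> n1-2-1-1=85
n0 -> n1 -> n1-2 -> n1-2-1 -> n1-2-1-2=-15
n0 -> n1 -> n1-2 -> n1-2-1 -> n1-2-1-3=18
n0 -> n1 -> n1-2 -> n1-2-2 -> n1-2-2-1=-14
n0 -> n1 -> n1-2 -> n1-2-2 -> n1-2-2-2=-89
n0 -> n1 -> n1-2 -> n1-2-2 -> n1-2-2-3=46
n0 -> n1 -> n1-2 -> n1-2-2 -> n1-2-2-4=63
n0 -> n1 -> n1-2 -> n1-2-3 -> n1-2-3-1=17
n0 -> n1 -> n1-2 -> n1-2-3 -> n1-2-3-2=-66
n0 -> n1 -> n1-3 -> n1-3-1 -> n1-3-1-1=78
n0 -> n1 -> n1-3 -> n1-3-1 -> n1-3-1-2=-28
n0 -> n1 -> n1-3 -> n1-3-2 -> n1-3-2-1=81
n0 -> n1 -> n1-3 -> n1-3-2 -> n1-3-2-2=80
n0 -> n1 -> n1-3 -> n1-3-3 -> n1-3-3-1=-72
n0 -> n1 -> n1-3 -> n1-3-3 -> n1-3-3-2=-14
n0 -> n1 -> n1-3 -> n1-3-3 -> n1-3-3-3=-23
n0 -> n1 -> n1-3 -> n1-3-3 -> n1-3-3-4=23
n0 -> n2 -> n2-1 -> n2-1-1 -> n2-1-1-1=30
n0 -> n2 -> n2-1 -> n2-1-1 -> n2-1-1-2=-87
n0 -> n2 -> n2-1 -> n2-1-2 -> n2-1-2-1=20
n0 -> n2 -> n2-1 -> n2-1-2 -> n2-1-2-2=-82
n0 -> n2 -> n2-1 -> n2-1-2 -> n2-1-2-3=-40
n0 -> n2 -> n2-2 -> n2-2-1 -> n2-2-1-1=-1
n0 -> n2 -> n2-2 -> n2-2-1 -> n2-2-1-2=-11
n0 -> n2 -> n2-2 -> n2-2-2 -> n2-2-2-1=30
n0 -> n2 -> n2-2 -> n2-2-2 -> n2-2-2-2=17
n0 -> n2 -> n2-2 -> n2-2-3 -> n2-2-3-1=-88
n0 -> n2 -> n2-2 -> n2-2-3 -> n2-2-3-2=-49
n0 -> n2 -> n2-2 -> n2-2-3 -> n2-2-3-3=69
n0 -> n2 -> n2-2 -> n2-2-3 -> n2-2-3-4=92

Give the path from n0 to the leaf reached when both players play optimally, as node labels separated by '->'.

n0 -> n1 -> n1-2 -> n1-2-1 -> n1-2-1-2

n1-1-1 (MIN): min(-96, 86) = -96
n1-1-2 (MIN): min(66, 30, -75) = -75
n1-1-3 (MIN): min(47, 34, 21, 5) = 5
n1-1 (MAX): max(-96, -75, 5) = 5
n1-2-1 (MIN): min(85, -15, 18) = -15
n1-2-2 (MIN): min(-14, -89, 46, 63) = -89
n1-2-3 (MIN): min(17, -66) = -66
n1-2 (MAX): max(-15, -89, -66) = -15
n1-3-1 (MIN): min(78, -28) = -28
n1-3-2 (MIN): min(81, 80) = 80
n1-3-3 (MIN): min(-72, -14, -23, 23) = -72
n1-3 (MAX): max(-28, 80, -72) = 80
n1 (MIN): min(5, -15, 80) = -15
n2-1-1 (MIN): min(30, -87) = -87
n2-1-2 (MIN): min(20, -82, -40) = -82
n2-1 (MAX): max(-87, -82) = -82
n2-2-1 (MIN): min(-1, -11) = -11
n2-2-2 (MIN): min(30, 17) = 17
n2-2-3 (MIN): min(-88, -49, 69, 92) = -88
n2-2 (MAX): max(-11, 17, -88) = 17
n2 (MIN): min(-82, 17) = -82
n0 (MAX): max(-15, -82) = -15
At n0, MAX picks n1 (highest: -15).
At n1, MIN picks n1-2 (lowest: -15).
At n1-2, MAX picks n1-2-1 (highest: -15).
At n1-2-1, MIN picks n1-2-1-2 (lowest: -15).
Terminal value -15.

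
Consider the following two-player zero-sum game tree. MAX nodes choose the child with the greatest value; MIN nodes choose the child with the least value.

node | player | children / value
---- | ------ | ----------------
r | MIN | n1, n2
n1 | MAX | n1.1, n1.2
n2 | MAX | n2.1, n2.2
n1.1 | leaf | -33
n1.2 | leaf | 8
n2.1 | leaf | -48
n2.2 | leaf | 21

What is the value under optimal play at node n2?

21

n2 (MAX): max(-48, 21) = 21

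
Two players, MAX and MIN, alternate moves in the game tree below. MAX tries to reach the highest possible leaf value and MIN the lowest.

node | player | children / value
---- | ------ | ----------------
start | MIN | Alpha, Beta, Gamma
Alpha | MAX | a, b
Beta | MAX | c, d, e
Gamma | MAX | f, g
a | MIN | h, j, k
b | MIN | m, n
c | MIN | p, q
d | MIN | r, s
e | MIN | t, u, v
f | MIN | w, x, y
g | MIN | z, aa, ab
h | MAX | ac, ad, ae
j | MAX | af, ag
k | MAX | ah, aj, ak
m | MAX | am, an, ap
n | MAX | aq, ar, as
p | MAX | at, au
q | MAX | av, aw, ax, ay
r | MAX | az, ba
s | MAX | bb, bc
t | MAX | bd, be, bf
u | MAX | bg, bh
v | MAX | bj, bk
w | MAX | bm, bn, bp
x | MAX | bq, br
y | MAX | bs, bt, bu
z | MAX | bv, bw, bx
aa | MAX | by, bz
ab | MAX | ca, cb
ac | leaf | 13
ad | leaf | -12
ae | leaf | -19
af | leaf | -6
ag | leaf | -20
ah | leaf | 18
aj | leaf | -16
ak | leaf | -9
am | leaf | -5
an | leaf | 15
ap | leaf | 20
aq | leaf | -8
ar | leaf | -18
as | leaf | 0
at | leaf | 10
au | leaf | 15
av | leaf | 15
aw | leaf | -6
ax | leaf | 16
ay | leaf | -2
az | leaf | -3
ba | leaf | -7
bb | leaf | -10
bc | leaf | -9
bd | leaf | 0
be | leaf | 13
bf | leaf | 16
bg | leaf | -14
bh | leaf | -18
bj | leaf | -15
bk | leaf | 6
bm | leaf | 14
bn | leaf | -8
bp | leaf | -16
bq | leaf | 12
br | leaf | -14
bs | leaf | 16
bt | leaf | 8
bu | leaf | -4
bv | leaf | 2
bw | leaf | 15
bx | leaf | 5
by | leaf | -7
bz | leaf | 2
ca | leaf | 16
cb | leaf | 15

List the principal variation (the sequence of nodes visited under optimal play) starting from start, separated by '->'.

h (MAX): max(13, -12, -19) = 13
j (MAX): max(-6, -20) = -6
k (MAX): max(18, -16, -9) = 18
a (MIN): min(13, -6, 18) = -6
m (MAX): max(-5, 15, 20) = 20
n (MAX): max(-8, -18, 0) = 0
b (MIN): min(20, 0) = 0
Alpha (MAX): max(-6, 0) = 0
p (MAX): max(10, 15) = 15
q (MAX): max(15, -6, 16, -2) = 16
c (MIN): min(15, 16) = 15
r (MAX): max(-3, -7) = -3
s (MAX): max(-10, -9) = -9
d (MIN): min(-3, -9) = -9
t (MAX): max(0, 13, 16) = 16
u (MAX): max(-14, -18) = -14
v (MAX): max(-15, 6) = 6
e (MIN): min(16, -14, 6) = -14
Beta (MAX): max(15, -9, -14) = 15
w (MAX): max(14, -8, -16) = 14
x (MAX): max(12, -14) = 12
y (MAX): max(16, 8, -4) = 16
f (MIN): min(14, 12, 16) = 12
z (MAX): max(2, 15, 5) = 15
aa (MAX): max(-7, 2) = 2
ab (MAX): max(16, 15) = 16
g (MIN): min(15, 2, 16) = 2
Gamma (MAX): max(12, 2) = 12
start (MIN): min(0, 15, 12) = 0
At start, MIN picks Alpha (lowest: 0).
At Alpha, MAX picks b (highest: 0).
At b, MIN picks n (lowest: 0).
At n, MAX picks as (highest: 0).
Terminal value 0.

start -> Alpha -> b -> n -> as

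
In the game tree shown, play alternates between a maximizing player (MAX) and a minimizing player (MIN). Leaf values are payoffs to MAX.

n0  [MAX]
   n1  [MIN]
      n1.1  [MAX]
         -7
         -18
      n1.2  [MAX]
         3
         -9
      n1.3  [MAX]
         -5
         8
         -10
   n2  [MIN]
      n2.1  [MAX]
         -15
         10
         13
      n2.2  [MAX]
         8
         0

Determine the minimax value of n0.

n1.1 (MAX): max(-7, -18) = -7
n1.2 (MAX): max(3, -9) = 3
n1.3 (MAX): max(-5, 8, -10) = 8
n1 (MIN): min(-7, 3, 8) = -7
n2.1 (MAX): max(-15, 10, 13) = 13
n2.2 (MAX): max(8, 0) = 8
n2 (MIN): min(13, 8) = 8
n0 (MAX): max(-7, 8) = 8

8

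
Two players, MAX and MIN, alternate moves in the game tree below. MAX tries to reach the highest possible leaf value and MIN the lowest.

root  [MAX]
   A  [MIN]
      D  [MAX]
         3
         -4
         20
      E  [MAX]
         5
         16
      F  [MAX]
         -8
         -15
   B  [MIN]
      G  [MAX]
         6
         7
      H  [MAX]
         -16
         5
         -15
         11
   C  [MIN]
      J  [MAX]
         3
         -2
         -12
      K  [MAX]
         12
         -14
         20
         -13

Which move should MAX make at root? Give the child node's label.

D (MAX): max(3, -4, 20) = 20
E (MAX): max(5, 16) = 16
F (MAX): max(-8, -15) = -8
A (MIN): min(20, 16, -8) = -8
G (MAX): max(6, 7) = 7
H (MAX): max(-16, 5, -15, 11) = 11
B (MIN): min(7, 11) = 7
J (MAX): max(3, -2, -12) = 3
K (MAX): max(12, -14, 20, -13) = 20
C (MIN): min(3, 20) = 3
root (MAX): max(-8, 7, 3) = 7
MAX at root wants the highest of {A=-8, B=7, C=3}, so chooses B.

B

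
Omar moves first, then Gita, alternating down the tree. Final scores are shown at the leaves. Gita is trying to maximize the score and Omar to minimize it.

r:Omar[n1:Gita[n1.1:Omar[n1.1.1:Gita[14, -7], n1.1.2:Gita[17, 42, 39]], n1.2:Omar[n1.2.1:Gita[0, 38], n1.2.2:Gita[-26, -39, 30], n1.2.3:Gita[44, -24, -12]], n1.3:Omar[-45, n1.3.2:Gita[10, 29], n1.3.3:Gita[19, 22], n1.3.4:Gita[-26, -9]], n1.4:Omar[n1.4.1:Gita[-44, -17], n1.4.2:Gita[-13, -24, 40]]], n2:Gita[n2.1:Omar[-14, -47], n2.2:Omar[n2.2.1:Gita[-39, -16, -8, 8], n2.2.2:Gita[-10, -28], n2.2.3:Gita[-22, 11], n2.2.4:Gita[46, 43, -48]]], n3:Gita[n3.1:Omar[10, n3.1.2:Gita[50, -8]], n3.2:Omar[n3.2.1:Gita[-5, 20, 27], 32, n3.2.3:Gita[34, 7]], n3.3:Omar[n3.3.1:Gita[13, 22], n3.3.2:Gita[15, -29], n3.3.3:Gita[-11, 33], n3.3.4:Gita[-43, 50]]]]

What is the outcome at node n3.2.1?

n3.2.1 (Gita): max(-5, 20, 27) = 27

27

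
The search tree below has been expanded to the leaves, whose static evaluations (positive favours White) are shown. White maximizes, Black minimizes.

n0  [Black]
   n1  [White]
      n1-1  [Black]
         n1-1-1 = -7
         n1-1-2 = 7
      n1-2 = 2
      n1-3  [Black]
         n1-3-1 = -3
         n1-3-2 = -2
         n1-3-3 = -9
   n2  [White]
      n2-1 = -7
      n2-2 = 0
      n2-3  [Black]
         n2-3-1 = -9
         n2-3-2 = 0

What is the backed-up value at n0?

0

n1-1 (Black): min(-7, 7) = -7
n1-3 (Black): min(-3, -2, -9) = -9
n1 (White): max(-7, 2, -9) = 2
n2-3 (Black): min(-9, 0) = -9
n2 (White): max(-7, 0, -9) = 0
n0 (Black): min(2, 0) = 0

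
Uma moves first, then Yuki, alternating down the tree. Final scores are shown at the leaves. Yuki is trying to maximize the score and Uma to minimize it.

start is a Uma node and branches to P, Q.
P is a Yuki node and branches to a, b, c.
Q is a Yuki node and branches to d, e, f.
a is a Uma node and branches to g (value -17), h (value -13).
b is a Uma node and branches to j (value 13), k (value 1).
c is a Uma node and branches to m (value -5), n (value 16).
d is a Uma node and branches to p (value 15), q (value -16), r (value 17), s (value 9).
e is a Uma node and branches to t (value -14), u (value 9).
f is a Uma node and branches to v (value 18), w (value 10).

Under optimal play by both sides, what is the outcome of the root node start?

a (Uma): min(-17, -13) = -17
b (Uma): min(13, 1) = 1
c (Uma): min(-5, 16) = -5
P (Yuki): max(-17, 1, -5) = 1
d (Uma): min(15, -16, 17, 9) = -16
e (Uma): min(-14, 9) = -14
f (Uma): min(18, 10) = 10
Q (Yuki): max(-16, -14, 10) = 10
start (Uma): min(1, 10) = 1

1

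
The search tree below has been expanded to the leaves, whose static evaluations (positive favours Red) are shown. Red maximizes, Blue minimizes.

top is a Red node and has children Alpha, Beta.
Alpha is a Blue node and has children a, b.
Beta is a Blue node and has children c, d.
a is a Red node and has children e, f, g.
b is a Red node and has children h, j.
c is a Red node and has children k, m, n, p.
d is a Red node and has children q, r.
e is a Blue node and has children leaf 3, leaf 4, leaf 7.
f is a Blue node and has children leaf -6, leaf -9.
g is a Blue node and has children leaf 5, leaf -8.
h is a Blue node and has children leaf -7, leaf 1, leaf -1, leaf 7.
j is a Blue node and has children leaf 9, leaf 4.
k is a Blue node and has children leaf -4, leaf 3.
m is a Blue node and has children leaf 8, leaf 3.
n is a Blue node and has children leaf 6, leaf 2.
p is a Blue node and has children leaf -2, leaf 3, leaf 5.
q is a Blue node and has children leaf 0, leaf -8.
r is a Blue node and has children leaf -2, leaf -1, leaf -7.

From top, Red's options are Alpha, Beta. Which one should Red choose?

e (Blue): min(3, 4, 7) = 3
f (Blue): min(-6, -9) = -9
g (Blue): min(5, -8) = -8
a (Red): max(3, -9, -8) = 3
h (Blue): min(-7, 1, -1, 7) = -7
j (Blue): min(9, 4) = 4
b (Red): max(-7, 4) = 4
Alpha (Blue): min(3, 4) = 3
k (Blue): min(-4, 3) = -4
m (Blue): min(8, 3) = 3
n (Blue): min(6, 2) = 2
p (Blue): min(-2, 3, 5) = -2
c (Red): max(-4, 3, 2, -2) = 3
q (Blue): min(0, -8) = -8
r (Blue): min(-2, -1, -7) = -7
d (Red): max(-8, -7) = -7
Beta (Blue): min(3, -7) = -7
top (Red): max(3, -7) = 3
Red at top wants the highest of {Alpha=3, Beta=-7}, so chooses Alpha.

Alpha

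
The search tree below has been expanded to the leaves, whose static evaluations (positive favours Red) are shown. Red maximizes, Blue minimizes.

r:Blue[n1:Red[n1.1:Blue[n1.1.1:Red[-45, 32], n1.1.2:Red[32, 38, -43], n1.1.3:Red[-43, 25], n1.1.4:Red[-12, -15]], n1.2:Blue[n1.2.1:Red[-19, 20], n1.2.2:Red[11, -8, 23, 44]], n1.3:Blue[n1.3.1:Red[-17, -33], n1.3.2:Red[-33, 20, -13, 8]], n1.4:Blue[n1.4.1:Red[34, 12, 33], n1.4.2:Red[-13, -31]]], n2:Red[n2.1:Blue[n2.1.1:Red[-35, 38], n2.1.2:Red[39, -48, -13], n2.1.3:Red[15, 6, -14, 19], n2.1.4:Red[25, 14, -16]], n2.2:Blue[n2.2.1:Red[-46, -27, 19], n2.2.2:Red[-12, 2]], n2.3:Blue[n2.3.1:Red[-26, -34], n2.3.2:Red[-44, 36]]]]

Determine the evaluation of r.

19

n1.1.1 (Red): max(-45, 32) = 32
n1.1.2 (Red): max(32, 38, -43) = 38
n1.1.3 (Red): max(-43, 25) = 25
n1.1.4 (Red): max(-12, -15) = -12
n1.1 (Blue): min(32, 38, 25, -12) = -12
n1.2.1 (Red): max(-19, 20) = 20
n1.2.2 (Red): max(11, -8, 23, 44) = 44
n1.2 (Blue): min(20, 44) = 20
n1.3.1 (Red): max(-17, -33) = -17
n1.3.2 (Red): max(-33, 20, -13, 8) = 20
n1.3 (Blue): min(-17, 20) = -17
n1.4.1 (Red): max(34, 12, 33) = 34
n1.4.2 (Red): max(-13, -31) = -13
n1.4 (Blue): min(34, -13) = -13
n1 (Red): max(-12, 20, -17, -13) = 20
n2.1.1 (Red): max(-35, 38) = 38
n2.1.2 (Red): max(39, -48, -13) = 39
n2.1.3 (Red): max(15, 6, -14, 19) = 19
n2.1.4 (Red): max(25, 14, -16) = 25
n2.1 (Blue): min(38, 39, 19, 25) = 19
n2.2.1 (Red): max(-46, -27, 19) = 19
n2.2.2 (Red): max(-12, 2) = 2
n2.2 (Blue): min(19, 2) = 2
n2.3.1 (Red): max(-26, -34) = -26
n2.3.2 (Red): max(-44, 36) = 36
n2.3 (Blue): min(-26, 36) = -26
n2 (Red): max(19, 2, -26) = 19
r (Blue): min(20, 19) = 19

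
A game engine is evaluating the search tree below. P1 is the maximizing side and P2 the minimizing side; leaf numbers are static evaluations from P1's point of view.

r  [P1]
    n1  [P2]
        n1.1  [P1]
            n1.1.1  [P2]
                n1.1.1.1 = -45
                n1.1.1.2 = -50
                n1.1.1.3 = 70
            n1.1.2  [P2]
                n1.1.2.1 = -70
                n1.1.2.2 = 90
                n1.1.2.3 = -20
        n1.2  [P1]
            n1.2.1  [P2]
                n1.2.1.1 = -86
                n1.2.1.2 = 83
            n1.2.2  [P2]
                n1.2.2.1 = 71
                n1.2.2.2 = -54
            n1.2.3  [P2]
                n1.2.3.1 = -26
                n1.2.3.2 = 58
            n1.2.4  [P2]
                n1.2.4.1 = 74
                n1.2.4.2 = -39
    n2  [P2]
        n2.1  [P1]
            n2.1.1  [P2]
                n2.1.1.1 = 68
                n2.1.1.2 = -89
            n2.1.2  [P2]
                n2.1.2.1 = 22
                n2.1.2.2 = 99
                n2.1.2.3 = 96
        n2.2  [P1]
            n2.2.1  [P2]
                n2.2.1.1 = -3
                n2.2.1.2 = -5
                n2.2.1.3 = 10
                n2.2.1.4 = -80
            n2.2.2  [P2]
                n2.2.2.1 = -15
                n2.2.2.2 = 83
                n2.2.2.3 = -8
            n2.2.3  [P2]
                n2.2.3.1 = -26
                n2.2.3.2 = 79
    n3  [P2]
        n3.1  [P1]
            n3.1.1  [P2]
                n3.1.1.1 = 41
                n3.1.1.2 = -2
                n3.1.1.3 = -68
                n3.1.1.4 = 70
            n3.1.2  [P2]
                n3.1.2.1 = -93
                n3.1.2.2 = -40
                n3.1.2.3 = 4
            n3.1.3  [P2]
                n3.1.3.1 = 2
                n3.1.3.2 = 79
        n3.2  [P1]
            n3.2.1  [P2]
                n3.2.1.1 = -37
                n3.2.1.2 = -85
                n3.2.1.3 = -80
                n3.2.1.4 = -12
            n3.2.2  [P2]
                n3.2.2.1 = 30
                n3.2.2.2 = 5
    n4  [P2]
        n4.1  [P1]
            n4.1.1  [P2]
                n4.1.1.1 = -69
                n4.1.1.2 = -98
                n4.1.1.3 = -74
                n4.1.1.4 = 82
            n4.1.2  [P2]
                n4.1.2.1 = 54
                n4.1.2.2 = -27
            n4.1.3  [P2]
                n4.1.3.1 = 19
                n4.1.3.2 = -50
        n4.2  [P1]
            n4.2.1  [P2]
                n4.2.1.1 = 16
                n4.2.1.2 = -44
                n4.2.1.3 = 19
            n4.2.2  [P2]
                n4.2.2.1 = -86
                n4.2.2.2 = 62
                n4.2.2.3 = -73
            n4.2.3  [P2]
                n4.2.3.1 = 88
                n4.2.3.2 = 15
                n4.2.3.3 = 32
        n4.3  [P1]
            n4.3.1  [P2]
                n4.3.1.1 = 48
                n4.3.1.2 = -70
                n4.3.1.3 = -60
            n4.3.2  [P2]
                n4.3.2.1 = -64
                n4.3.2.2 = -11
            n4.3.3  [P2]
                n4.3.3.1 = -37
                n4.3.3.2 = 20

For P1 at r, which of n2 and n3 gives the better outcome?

n2.1.1 (P2): min(68, -89) = -89
n2.1.2 (P2): min(22, 99, 96) = 22
n2.1 (P1): max(-89, 22) = 22
n2.2.1 (P2): min(-3, -5, 10, -80) = -80
n2.2.2 (P2): min(-15, 83, -8) = -15
n2.2.3 (P2): min(-26, 79) = -26
n2.2 (P1): max(-80, -15, -26) = -15
n2 (P2): min(22, -15) = -15
n3.1.1 (P2): min(41, -2, -68, 70) = -68
n3.1.2 (P2): min(-93, -40, 4) = -93
n3.1.3 (P2): min(2, 79) = 2
n3.1 (P1): max(-68, -93, 2) = 2
n3.2.1 (P2): min(-37, -85, -80, -12) = -85
n3.2.2 (P2): min(30, 5) = 5
n3.2 (P1): max(-85, 5) = 5
n3 (P2): min(2, 5) = 2
P1 prefers the higher value; n2=-15, n3=2. n3 is better since 2 > -15.

n3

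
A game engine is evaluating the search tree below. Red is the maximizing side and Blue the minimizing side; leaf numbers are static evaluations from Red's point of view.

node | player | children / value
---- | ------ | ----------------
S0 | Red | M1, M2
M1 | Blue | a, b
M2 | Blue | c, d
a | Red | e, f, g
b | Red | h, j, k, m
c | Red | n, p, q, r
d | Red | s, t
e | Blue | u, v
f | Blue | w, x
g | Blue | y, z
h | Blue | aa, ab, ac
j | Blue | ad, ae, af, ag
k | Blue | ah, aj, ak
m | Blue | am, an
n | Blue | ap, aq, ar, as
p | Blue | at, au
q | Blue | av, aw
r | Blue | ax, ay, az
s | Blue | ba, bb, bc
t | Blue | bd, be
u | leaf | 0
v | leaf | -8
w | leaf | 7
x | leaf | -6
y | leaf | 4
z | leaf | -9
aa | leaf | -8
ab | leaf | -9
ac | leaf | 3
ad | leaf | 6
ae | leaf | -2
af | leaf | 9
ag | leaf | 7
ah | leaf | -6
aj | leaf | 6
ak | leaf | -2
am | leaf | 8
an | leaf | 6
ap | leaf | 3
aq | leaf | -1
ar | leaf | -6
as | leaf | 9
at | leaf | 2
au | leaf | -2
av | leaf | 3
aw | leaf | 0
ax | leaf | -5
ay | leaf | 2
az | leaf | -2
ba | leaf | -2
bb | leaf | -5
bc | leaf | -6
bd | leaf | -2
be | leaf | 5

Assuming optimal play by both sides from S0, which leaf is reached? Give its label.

e (Blue): min(0, -8) = -8
f (Blue): min(7, -6) = -6
g (Blue): min(4, -9) = -9
a (Red): max(-8, -6, -9) = -6
h (Blue): min(-8, -9, 3) = -9
j (Blue): min(6, -2, 9, 7) = -2
k (Blue): min(-6, 6, -2) = -6
m (Blue): min(8, 6) = 6
b (Red): max(-9, -2, -6, 6) = 6
M1 (Blue): min(-6, 6) = -6
n (Blue): min(3, -1, -6, 9) = -6
p (Blue): min(2, -2) = -2
q (Blue): min(3, 0) = 0
r (Blue): min(-5, 2, -2) = -5
c (Red): max(-6, -2, 0, -5) = 0
s (Blue): min(-2, -5, -6) = -6
t (Blue): min(-2, 5) = -2
d (Red): max(-6, -2) = -2
M2 (Blue): min(0, -2) = -2
S0 (Red): max(-6, -2) = -2
At S0, Red picks M2 (highest: -2).
At M2, Blue picks d (lowest: -2).
At d, Red picks t (highest: -2).
At t, Blue picks bd (lowest: -2).
Terminal value -2.

bd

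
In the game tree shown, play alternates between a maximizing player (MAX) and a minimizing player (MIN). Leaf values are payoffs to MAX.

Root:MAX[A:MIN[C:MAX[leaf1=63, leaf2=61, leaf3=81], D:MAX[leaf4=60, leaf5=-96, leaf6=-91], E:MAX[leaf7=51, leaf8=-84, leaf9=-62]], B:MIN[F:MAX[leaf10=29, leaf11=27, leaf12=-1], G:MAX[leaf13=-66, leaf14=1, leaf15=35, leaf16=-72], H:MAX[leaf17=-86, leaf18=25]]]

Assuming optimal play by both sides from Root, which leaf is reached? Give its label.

C (MAX): max(63, 61, 81) = 81
D (MAX): max(60, -96, -91) = 60
E (MAX): max(51, -84, -62) = 51
A (MIN): min(81, 60, 51) = 51
F (MAX): max(29, 27, -1) = 29
G (MAX): max(-66, 1, 35, -72) = 35
H (MAX): max(-86, 25) = 25
B (MIN): min(29, 35, 25) = 25
Root (MAX): max(51, 25) = 51
At Root, MAX picks A (highest: 51).
At A, MIN picks E (lowest: 51).
At E, MAX picks leaf7 (highest: 51).
Terminal value 51.

leaf7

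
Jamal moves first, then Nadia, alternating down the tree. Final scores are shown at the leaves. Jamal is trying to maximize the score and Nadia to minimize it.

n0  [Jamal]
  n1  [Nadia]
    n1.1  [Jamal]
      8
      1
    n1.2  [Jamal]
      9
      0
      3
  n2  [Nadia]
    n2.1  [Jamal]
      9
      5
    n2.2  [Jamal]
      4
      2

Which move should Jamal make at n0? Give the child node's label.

n1.1 (Jamal): max(8, 1) = 8
n1.2 (Jamal): max(9, 0, 3) = 9
n1 (Nadia): min(8, 9) = 8
n2.1 (Jamal): max(9, 5) = 9
n2.2 (Jamal): max(4, 2) = 4
n2 (Nadia): min(9, 4) = 4
n0 (Jamal): max(8, 4) = 8
Jamal at n0 wants the highest of {n1=8, n2=4}, so chooses n1.

n1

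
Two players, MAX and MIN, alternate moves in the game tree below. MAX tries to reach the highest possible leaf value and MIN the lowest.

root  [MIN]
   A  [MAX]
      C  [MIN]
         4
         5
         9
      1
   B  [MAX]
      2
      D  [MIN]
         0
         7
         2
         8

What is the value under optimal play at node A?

C (MIN): min(4, 5, 9) = 4
A (MAX): max(4, 1) = 4

4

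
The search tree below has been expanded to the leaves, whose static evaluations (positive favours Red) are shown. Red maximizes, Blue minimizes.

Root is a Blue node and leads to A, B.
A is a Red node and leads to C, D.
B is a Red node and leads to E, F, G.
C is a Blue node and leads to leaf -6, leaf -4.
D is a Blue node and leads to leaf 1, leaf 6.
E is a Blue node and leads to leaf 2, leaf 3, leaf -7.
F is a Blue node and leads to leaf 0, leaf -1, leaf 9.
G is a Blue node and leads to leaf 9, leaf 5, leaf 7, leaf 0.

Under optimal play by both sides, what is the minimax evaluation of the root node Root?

0

C (Blue): min(-6, -4) = -6
D (Blue): min(1, 6) = 1
A (Red): max(-6, 1) = 1
E (Blue): min(2, 3, -7) = -7
F (Blue): min(0, -1, 9) = -1
G (Blue): min(9, 5, 7, 0) = 0
B (Red): max(-7, -1, 0) = 0
Root (Blue): min(1, 0) = 0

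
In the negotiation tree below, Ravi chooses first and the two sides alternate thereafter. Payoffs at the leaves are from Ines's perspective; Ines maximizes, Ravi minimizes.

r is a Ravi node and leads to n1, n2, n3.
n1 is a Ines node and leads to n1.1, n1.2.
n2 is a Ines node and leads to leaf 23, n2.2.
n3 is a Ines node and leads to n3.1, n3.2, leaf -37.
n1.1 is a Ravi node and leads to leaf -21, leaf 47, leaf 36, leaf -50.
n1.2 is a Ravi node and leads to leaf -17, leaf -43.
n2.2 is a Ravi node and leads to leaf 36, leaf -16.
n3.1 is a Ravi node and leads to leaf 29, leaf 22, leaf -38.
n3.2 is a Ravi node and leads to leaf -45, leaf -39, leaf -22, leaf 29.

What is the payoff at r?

n1.1 (Ravi): min(-21, 47, 36, -50) = -50
n1.2 (Ravi): min(-17, -43) = -43
n1 (Ines): max(-50, -43) = -43
n2.2 (Ravi): min(36, -16) = -16
n2 (Ines): max(23, -16) = 23
n3.1 (Ravi): min(29, 22, -38) = -38
n3.2 (Ravi): min(-45, -39, -22, 29) = -45
n3 (Ines): max(-38, -45, -37) = -37
r (Ravi): min(-43, 23, -37) = -43

-43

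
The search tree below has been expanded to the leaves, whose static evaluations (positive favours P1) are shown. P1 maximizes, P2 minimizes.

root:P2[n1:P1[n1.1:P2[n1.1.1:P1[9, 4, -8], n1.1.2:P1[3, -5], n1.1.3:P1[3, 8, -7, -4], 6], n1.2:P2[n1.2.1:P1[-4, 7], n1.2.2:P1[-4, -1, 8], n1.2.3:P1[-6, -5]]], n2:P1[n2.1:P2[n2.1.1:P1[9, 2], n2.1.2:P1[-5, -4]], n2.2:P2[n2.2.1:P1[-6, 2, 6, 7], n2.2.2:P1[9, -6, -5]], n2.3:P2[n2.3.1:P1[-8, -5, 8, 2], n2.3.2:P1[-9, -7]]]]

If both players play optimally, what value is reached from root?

n1.1.1 (P1): max(9, 4, -8) = 9
n1.1.2 (P1): max(3, -5) = 3
n1.1.3 (P1): max(3, 8, -7, -4) = 8
n1.1 (P2): min(9, 3, 8, 6) = 3
n1.2.1 (P1): max(-4, 7) = 7
n1.2.2 (P1): max(-4, -1, 8) = 8
n1.2.3 (P1): max(-6, -5) = -5
n1.2 (P2): min(7, 8, -5) = -5
n1 (P1): max(3, -5) = 3
n2.1.1 (P1): max(9, 2) = 9
n2.1.2 (P1): max(-5, -4) = -4
n2.1 (P2): min(9, -4) = -4
n2.2.1 (P1): max(-6, 2, 6, 7) = 7
n2.2.2 (P1): max(9, -6, -5) = 9
n2.2 (P2): min(7, 9) = 7
n2.3.1 (P1): max(-8, -5, 8, 2) = 8
n2.3.2 (P1): max(-9, -7) = -7
n2.3 (P2): min(8, -7) = -7
n2 (P1): max(-4, 7, -7) = 7
root (P2): min(3, 7) = 3

3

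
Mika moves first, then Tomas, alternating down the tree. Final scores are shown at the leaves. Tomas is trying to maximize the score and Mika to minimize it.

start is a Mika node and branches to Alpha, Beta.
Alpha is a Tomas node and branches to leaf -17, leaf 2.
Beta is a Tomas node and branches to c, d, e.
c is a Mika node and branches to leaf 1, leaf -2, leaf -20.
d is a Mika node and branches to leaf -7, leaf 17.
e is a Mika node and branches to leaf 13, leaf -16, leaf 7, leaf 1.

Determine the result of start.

-7

Alpha (Tomas): max(-17, 2) = 2
c (Mika): min(1, -2, -20) = -20
d (Mika): min(-7, 17) = -7
e (Mika): min(13, -16, 7, 1) = -16
Beta (Tomas): max(-20, -7, -16) = -7
start (Mika): min(2, -7) = -7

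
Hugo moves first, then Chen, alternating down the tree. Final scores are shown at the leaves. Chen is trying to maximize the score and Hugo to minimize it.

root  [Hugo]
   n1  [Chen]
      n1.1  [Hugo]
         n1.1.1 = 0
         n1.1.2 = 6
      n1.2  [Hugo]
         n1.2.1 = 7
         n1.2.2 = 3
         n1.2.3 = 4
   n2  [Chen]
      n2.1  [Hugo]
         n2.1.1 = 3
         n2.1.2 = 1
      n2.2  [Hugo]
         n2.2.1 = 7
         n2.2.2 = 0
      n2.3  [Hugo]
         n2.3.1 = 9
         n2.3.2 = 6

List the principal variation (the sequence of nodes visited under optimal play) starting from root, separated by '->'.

n1.1 (Hugo): min(0, 6) = 0
n1.2 (Hugo): min(7, 3, 4) = 3
n1 (Chen): max(0, 3) = 3
n2.1 (Hugo): min(3, 1) = 1
n2.2 (Hugo): min(7, 0) = 0
n2.3 (Hugo): min(9, 6) = 6
n2 (Chen): max(1, 0, 6) = 6
root (Hugo): min(3, 6) = 3
At root, Hugo picks n1 (lowest: 3).
At n1, Chen picks n1.2 (highest: 3).
At n1.2, Hugo picks n1.2.2 (lowest: 3).
Terminal value 3.

root -> n1 -> n1.2 -> n1.2.2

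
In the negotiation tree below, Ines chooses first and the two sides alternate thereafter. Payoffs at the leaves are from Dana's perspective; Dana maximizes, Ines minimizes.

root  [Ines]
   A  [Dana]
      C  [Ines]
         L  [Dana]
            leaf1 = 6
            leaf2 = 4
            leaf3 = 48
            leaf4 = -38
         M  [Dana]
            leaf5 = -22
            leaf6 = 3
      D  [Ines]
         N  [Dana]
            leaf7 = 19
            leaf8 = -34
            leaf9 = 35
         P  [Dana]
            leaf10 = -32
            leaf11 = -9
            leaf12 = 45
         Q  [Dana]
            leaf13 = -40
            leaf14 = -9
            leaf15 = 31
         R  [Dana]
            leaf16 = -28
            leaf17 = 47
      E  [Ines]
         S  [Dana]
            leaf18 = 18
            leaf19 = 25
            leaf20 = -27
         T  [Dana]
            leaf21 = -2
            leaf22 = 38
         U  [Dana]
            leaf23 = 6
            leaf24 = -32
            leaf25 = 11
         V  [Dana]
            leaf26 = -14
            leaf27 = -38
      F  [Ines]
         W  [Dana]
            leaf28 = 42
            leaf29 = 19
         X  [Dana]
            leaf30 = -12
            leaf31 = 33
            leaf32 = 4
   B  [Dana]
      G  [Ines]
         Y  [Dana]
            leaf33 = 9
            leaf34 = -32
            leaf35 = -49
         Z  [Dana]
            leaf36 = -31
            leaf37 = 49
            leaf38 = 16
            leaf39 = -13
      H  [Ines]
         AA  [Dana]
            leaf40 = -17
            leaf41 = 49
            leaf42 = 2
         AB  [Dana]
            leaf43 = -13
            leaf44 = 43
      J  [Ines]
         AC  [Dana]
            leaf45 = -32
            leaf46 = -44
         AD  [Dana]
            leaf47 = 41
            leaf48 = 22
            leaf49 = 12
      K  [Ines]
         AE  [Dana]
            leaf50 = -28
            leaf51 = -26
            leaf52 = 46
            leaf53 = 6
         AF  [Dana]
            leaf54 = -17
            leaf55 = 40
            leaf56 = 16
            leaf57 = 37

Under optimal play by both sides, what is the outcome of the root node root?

33

L (Dana): max(6, 4, 48, -38) = 48
M (Dana): max(-22, 3) = 3
C (Ines): min(48, 3) = 3
N (Dana): max(19, -34, 35) = 35
P (Dana): max(-32, -9, 45) = 45
Q (Dana): max(-40, -9, 31) = 31
R (Dana): max(-28, 47) = 47
D (Ines): min(35, 45, 31, 47) = 31
S (Dana): max(18, 25, -27) = 25
T (Dana): max(-2, 38) = 38
U (Dana): max(6, -32, 11) = 11
V (Dana): max(-14, -38) = -14
E (Ines): min(25, 38, 11, -14) = -14
W (Dana): max(42, 19) = 42
X (Dana): max(-12, 33, 4) = 33
F (Ines): min(42, 33) = 33
A (Dana): max(3, 31, -14, 33) = 33
Y (Dana): max(9, -32, -49) = 9
Z (Dana): max(-31, 49, 16, -13) = 49
G (Ines): min(9, 49) = 9
AA (Dana): max(-17, 49, 2) = 49
AB (Dana): max(-13, 43) = 43
H (Ines): min(49, 43) = 43
AC (Dana): max(-32, -44) = -32
AD (Dana): max(41, 22, 12) = 41
J (Ines): min(-32, 41) = -32
AE (Dana): max(-28, -26, 46, 6) = 46
AF (Dana): max(-17, 40, 16, 37) = 40
K (Ines): min(46, 40) = 40
B (Dana): max(9, 43, -32, 40) = 43
root (Ines): min(33, 43) = 33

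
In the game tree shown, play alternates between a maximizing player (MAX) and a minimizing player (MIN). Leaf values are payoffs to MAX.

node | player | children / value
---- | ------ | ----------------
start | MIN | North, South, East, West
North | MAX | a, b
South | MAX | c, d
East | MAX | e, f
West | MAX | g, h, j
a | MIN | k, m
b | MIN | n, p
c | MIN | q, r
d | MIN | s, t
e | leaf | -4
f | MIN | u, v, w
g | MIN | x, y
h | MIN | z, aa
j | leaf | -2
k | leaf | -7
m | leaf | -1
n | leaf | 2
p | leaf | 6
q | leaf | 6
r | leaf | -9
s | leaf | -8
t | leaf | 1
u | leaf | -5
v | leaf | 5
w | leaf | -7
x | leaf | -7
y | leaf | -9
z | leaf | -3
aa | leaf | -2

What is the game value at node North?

a (MIN): min(-7, -1) = -7
b (MIN): min(2, 6) = 2
North (MAX): max(-7, 2) = 2

2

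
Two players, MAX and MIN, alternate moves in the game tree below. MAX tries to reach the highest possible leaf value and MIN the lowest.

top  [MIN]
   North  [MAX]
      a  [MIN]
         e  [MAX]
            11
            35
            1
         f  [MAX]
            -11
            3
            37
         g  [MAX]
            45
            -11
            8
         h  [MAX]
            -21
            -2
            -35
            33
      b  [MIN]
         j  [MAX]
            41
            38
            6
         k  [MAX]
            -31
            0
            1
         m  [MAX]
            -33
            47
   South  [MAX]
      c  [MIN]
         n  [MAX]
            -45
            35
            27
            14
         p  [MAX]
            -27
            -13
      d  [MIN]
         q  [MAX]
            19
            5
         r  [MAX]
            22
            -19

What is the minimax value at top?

e (MAX): max(11, 35, 1) = 35
f (MAX): max(-11, 3, 37) = 37
g (MAX): max(45, -11, 8) = 45
h (MAX): max(-21, -2, -35, 33) = 33
a (MIN): min(35, 37, 45, 33) = 33
j (MAX): max(41, 38, 6) = 41
k (MAX): max(-31, 0, 1) = 1
m (MAX): max(-33, 47) = 47
b (MIN): min(41, 1, 47) = 1
North (MAX): max(33, 1) = 33
n (MAX): max(-45, 35, 27, 14) = 35
p (MAX): max(-27, -13) = -13
c (MIN): min(35, -13) = -13
q (MAX): max(19, 5) = 19
r (MAX): max(22, -19) = 22
d (MIN): min(19, 22) = 19
South (MAX): max(-13, 19) = 19
top (MIN): min(33, 19) = 19

19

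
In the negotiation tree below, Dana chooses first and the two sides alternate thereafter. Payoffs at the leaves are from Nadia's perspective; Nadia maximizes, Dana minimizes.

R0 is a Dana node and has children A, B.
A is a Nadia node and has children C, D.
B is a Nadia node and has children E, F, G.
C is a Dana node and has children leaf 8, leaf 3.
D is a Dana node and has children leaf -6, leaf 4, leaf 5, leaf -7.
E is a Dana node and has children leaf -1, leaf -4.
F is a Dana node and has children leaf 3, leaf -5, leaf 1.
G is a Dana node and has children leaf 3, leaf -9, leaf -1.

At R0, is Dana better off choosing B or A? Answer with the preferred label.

E (Dana): min(-1, -4) = -4
F (Dana): min(3, -5, 1) = -5
G (Dana): min(3, -9, -1) = -9
B (Nadia): max(-4, -5, -9) = -4
C (Dana): min(8, 3) = 3
D (Dana): min(-6, 4, 5, -7) = -7
A (Nadia): max(3, -7) = 3
Dana prefers the lower value; B=-4, A=3. B is better since -4 < 3.

B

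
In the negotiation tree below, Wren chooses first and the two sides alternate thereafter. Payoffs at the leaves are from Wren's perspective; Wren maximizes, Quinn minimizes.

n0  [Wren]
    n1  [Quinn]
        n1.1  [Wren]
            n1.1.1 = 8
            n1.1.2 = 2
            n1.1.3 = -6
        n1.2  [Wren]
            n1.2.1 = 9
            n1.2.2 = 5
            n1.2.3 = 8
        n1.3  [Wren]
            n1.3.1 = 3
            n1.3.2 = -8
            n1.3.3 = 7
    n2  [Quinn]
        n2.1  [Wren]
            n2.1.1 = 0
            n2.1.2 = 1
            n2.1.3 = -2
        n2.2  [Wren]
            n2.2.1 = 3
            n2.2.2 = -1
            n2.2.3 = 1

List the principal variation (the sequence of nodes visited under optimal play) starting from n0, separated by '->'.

n0 -> n1 -> n1.3 -> n1.3.3

n1.1 (Wren): max(8, 2, -6) = 8
n1.2 (Wren): max(9, 5, 8) = 9
n1.3 (Wren): max(3, -8, 7) = 7
n1 (Quinn): min(8, 9, 7) = 7
n2.1 (Wren): max(0, 1, -2) = 1
n2.2 (Wren): max(3, -1, 1) = 3
n2 (Quinn): min(1, 3) = 1
n0 (Wren): max(7, 1) = 7
At n0, Wren picks n1 (highest: 7).
At n1, Quinn picks n1.3 (lowest: 7).
At n1.3, Wren picks n1.3.3 (highest: 7).
Terminal value 7.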